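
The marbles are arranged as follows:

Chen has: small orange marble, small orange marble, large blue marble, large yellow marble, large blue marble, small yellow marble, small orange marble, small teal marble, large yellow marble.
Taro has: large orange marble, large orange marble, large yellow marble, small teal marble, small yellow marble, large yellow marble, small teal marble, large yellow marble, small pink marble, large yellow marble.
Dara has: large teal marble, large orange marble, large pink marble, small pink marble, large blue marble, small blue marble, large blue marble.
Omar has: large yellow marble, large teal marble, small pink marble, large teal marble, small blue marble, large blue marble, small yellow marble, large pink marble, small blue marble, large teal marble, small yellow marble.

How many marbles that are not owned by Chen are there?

Total marbles: 37; with the excluded value: 9; remaining 37 − 9 = 28.

28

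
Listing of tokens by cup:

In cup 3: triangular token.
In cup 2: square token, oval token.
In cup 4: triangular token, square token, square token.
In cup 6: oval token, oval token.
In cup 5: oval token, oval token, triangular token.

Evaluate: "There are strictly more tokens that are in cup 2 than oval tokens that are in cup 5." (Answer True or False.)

|tokens in cup 2| = 2.
|oval tokens in cup 5| = 2.
The claim requires 2 > 2, which does not hold.

False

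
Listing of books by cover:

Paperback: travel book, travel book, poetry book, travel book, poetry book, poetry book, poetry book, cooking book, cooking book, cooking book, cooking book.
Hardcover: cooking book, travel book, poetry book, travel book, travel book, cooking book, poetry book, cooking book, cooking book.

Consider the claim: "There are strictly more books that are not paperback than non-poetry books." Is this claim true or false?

False

There are 9 books that are not paperback.
There are 14 non-poetry books.
The claim requires 9 > 14, which does not hold.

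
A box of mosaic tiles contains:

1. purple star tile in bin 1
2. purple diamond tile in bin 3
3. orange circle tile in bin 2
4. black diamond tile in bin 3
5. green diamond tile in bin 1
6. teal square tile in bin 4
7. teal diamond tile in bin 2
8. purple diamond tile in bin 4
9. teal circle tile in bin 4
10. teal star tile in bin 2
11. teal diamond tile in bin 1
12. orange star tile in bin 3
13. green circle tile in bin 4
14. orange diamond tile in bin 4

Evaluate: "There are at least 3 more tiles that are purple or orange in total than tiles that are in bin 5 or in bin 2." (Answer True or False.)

There are 6 tiles that are purple or orange.
There are 3 tiles in bin 5 or in bin 2.
The claim requires 6 − 3 = 3 ≥ 3, which holds.

True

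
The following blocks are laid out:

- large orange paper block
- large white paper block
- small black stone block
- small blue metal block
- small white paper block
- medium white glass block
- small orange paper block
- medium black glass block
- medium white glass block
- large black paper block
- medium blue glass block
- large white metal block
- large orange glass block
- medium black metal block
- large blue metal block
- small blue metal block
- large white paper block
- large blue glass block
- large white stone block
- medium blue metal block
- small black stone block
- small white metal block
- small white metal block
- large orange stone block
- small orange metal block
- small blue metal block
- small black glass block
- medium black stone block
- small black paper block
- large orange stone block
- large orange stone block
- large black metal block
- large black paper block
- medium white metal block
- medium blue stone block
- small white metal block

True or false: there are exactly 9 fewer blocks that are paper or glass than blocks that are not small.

False

blocks that are paper or glass: 15.
blocks that are not small: 23.
The claim requires 23 − 15 (= 8) to equal 9, which does not hold.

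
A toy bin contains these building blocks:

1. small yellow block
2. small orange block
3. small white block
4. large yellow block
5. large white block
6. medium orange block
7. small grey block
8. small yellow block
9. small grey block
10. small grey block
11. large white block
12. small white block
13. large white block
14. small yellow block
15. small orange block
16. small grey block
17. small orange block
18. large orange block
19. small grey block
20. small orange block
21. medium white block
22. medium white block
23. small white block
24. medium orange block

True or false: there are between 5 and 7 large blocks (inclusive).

True

large blocks: 5.
The claim requires 5 ≤ 5 ≤ 7, which holds.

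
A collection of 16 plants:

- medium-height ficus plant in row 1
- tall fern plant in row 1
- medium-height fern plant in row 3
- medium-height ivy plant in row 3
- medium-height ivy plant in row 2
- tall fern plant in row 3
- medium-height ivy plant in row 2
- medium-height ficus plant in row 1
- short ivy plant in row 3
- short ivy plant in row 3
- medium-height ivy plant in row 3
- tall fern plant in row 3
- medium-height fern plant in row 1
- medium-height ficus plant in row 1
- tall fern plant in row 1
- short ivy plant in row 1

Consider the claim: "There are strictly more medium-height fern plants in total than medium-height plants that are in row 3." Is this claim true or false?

False

|medium-height fern plants| = 2.
|medium-height plants in row 3| = 3.
The claim requires 2 > 3, which does not hold.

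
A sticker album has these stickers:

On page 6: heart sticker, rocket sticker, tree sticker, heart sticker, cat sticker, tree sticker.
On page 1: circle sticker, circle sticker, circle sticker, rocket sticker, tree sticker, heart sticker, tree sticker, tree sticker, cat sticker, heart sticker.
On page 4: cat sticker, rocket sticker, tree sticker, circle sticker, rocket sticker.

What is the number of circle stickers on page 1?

3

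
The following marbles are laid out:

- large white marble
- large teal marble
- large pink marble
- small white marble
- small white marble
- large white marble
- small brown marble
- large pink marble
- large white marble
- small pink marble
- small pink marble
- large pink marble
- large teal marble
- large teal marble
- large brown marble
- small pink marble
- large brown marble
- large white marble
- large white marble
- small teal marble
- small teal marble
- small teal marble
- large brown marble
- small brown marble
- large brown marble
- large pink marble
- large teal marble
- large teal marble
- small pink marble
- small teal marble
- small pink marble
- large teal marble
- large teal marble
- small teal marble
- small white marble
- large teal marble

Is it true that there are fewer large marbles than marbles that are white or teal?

False

large marbles: 21.
marbles that are white or teal: 21.
The claim requires 21 < 21, which does not hold.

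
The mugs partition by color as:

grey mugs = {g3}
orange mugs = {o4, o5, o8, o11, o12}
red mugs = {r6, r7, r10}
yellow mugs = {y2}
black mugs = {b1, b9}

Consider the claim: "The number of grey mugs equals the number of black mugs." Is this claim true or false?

|grey mugs| = 1.
|black mugs| = 2.
The claim requires 1 = 2, which does not hold.

False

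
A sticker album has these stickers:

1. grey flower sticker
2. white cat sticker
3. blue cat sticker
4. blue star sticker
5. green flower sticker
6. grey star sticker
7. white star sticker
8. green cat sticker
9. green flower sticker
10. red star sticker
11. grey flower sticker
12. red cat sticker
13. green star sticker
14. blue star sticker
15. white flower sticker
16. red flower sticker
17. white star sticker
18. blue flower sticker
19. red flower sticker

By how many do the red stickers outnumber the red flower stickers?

red stickers: 4.
red flower stickers: 2.
4 − 2 = 2.

2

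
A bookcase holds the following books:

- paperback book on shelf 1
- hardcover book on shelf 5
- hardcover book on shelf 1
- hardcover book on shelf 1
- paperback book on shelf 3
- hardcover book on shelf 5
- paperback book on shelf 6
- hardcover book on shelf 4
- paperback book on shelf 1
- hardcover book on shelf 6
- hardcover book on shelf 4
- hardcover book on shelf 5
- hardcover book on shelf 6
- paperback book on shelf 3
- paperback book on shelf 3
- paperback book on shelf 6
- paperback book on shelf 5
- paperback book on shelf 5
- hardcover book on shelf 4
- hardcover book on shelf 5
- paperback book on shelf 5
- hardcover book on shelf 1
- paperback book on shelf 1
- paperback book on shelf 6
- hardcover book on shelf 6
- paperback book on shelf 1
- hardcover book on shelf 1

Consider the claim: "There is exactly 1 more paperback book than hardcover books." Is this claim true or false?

|paperback books| = 13.
|hardcover books| = 14.
The claim requires 13 − 14 (= -1) to equal 1, which does not hold.

False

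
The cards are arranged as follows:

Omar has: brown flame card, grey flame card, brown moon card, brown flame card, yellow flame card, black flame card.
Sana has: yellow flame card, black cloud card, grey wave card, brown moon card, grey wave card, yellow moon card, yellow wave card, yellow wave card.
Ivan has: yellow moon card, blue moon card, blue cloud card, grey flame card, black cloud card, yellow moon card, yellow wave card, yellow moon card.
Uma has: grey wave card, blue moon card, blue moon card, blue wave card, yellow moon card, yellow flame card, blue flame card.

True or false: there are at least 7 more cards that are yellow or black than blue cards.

True

|cards that are yellow or black| = 14.
|blue cards| = 6.
The claim requires 14 − 6 = 8 ≥ 7, which holds.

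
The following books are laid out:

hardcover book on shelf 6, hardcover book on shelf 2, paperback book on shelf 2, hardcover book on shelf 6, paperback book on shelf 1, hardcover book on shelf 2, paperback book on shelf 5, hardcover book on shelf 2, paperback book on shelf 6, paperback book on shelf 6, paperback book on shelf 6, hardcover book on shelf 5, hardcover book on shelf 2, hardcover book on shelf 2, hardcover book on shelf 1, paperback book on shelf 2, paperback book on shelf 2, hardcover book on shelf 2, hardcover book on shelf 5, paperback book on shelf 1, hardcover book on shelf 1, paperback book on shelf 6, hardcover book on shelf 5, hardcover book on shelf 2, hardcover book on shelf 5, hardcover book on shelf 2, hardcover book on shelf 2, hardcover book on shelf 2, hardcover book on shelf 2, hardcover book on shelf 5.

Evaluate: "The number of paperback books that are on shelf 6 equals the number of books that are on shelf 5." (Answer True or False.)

paperback books on shelf 6: 4.
books on shelf 5: 6.
The claim requires 4 = 6, which does not hold.

False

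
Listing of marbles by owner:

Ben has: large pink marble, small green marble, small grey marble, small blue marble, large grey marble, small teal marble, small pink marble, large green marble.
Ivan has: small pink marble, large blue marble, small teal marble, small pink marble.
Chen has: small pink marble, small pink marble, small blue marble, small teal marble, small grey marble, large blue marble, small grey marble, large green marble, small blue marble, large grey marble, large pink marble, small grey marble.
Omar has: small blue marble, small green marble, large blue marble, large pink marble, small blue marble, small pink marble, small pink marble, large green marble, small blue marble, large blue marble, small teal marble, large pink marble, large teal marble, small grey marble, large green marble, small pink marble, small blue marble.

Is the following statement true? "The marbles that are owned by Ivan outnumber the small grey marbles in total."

False

marbles owned by Ivan: 4.
small grey marbles: 5.
The claim requires 4 > 5, which does not hold.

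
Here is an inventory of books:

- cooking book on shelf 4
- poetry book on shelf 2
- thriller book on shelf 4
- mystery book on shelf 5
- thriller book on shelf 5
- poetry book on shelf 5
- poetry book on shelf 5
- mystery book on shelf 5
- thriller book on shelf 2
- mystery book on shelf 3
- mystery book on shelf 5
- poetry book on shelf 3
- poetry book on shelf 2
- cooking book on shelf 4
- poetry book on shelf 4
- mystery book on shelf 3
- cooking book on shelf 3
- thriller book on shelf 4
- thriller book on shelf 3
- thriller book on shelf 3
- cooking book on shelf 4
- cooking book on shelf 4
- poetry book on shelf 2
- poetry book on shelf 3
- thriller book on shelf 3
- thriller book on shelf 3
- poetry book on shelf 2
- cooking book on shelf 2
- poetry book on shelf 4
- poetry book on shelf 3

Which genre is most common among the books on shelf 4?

cooking

Counts by genre (restricted to books on shelf 4): cooking 4, poetry 2, thriller 2.
The maximum is 4, held uniquely by cooking.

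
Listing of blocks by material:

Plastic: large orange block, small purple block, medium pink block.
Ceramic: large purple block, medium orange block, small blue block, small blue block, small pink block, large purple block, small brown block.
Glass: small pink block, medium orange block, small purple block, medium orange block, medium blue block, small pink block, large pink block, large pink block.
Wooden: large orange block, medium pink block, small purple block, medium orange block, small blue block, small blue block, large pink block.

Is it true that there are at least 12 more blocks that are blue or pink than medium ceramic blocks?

True

|blocks that are blue or pink| = 13.
|medium ceramic blocks| = 1.
The claim requires 13 − 1 = 12 ≥ 12, which holds.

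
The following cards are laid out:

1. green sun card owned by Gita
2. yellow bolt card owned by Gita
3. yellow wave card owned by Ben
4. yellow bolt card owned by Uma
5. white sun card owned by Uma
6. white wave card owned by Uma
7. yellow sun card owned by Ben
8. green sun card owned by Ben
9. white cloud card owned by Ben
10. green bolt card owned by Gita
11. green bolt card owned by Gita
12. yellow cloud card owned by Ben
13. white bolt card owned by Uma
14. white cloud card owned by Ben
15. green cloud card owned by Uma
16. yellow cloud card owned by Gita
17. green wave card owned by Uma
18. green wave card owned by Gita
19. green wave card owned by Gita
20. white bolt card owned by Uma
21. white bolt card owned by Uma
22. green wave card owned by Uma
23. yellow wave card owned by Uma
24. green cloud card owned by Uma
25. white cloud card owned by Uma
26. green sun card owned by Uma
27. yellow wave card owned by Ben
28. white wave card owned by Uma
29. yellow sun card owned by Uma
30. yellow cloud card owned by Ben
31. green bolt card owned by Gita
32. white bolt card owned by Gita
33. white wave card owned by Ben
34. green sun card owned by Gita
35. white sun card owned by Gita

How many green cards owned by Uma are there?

5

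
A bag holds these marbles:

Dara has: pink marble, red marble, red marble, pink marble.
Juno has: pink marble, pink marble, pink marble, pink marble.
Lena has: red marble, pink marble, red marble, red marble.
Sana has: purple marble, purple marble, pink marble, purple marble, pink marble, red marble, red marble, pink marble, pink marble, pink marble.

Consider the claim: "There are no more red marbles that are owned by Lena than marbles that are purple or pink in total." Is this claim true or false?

True

Count of red marbles owned by Lena: 3.
There are 15 marbles that are purple or pink.
The claim requires 3 ≤ 15, which holds.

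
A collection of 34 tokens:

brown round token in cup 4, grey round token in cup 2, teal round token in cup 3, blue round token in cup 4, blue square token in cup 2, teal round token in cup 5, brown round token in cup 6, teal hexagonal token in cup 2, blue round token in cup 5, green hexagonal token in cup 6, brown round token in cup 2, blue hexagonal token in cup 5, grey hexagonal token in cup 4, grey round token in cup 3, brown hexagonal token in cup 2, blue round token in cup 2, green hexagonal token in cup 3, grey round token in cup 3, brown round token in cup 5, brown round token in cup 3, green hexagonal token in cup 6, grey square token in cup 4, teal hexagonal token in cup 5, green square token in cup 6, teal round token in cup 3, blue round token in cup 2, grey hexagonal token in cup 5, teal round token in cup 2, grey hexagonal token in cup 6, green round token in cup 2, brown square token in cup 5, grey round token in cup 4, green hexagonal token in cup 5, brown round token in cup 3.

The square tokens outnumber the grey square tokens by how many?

3

square tokens: 4.
grey square tokens: 1.
4 − 1 = 3.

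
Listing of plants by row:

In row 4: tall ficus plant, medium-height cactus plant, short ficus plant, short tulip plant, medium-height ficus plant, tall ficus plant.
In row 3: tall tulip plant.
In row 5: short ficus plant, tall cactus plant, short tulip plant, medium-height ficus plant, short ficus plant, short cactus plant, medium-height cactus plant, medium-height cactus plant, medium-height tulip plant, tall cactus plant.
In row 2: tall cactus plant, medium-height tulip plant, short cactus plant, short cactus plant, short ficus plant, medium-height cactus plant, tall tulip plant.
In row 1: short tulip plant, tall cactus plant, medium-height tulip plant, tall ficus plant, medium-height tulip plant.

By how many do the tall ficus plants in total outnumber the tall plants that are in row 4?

1

tall ficus plants: 3.
tall plants in row 4: 2.
3 − 2 = 1.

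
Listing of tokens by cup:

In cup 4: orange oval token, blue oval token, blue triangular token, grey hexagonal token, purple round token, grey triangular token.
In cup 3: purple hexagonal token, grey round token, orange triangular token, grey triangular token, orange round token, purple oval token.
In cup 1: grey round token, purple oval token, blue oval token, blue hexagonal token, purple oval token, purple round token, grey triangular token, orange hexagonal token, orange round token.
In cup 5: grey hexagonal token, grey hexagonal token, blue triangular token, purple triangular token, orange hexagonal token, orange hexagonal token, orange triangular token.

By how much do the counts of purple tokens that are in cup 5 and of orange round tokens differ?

purple tokens in cup 5: 1. orange round tokens: 2.
|1 − 2| = 2 − 1 = 1.

1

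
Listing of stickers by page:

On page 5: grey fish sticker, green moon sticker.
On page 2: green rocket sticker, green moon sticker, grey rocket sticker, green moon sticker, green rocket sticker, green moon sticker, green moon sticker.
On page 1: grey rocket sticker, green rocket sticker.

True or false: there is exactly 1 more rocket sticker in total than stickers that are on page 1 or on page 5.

|rocket stickers| = 5.
|stickers on page 1 or on page 5| = 4.
The claim requires 5 − 4 (= 1) to equal 1, which holds.

True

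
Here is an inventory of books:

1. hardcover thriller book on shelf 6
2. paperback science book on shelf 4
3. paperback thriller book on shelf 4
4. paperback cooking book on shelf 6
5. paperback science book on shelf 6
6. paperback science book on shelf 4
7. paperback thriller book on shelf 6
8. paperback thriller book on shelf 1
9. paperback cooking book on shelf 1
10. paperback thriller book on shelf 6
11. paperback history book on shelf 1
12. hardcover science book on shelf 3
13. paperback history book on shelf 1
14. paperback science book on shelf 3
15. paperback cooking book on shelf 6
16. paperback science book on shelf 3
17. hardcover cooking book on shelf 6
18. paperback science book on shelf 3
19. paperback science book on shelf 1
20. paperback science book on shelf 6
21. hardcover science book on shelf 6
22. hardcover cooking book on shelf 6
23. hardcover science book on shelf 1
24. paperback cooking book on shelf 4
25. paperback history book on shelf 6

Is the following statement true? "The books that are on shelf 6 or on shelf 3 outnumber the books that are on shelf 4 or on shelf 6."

False

|books on shelf 6 or on shelf 3| = 15.
|books on shelf 4 or on shelf 6| = 15.
The claim requires 15 > 15, which does not hold.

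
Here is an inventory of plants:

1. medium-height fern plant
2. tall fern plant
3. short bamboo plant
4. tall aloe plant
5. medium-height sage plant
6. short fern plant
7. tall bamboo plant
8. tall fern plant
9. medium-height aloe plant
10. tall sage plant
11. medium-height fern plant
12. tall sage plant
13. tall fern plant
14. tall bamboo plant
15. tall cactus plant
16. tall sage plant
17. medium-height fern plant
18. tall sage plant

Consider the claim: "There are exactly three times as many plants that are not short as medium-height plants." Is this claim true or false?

False

|plants that are not short| = 16.
|medium-height plants| = 5.
The claim requires 16 = 3 × 5 = 15, which does not hold.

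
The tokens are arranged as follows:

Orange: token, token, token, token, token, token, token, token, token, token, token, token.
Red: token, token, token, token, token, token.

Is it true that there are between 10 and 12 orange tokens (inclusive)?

True

|orange tokens| = 12.
The claim requires 10 ≤ 12 ≤ 12, which holds.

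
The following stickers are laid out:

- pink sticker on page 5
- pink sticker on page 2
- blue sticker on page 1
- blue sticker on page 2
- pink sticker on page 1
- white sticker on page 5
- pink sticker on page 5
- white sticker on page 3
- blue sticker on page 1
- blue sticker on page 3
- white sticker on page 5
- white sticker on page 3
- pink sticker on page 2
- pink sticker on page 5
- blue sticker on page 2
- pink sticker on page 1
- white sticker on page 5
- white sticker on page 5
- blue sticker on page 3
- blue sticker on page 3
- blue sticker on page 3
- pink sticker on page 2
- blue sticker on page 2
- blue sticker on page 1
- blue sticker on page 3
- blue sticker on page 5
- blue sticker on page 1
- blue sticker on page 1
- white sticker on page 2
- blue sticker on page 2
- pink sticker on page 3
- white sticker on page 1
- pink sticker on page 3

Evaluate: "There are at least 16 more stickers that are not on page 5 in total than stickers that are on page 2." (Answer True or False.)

There are 25 stickers that are not on page 5.
There are 8 stickers on page 2.
The claim requires 25 − 8 = 17 ≥ 16, which holds.

True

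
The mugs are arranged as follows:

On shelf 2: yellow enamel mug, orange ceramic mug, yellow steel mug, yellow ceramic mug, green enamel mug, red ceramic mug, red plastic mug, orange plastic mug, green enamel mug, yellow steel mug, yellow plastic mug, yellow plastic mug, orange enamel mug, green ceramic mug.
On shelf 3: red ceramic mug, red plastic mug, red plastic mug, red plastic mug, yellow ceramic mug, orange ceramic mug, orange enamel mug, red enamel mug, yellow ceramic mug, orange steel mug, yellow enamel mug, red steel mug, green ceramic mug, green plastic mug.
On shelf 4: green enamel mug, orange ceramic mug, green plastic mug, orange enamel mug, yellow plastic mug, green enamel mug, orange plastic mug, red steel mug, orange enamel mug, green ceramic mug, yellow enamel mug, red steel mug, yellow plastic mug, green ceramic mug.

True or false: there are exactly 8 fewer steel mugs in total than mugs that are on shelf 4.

True

There are 6 steel mugs.
There are 14 mugs on shelf 4.
The claim requires 14 − 6 (= 8) to equal 8, which holds.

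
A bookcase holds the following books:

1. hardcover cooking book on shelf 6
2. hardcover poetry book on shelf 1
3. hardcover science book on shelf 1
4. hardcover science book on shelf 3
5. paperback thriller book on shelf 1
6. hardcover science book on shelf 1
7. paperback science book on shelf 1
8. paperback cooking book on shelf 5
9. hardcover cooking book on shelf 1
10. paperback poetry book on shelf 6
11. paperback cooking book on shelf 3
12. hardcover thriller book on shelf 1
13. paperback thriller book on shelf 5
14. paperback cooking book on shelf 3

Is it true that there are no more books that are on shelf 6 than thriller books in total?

True

There are 2 books on shelf 6.
There are 3 thriller books.
The claim requires 2 ≤ 3, which holds.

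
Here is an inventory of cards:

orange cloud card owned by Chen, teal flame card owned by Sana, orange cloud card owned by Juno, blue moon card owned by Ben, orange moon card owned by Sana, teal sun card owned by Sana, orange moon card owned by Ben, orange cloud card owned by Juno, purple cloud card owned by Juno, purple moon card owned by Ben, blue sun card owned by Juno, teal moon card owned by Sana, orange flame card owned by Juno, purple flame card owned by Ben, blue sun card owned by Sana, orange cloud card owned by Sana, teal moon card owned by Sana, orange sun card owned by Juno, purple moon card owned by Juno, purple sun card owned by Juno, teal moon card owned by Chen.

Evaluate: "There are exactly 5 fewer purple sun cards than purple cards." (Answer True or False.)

False

purple sun cards: 1.
purple cards: 5.
The claim requires 5 − 1 (= 4) to equal 5, which does not hold.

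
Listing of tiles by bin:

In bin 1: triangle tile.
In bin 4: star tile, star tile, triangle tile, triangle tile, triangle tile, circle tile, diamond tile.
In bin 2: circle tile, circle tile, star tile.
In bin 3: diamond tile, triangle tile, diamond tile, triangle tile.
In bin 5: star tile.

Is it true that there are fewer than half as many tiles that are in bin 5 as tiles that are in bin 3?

tiles in bin 5: 1.
tiles in bin 3: 4.
The claim requires 2 × 1 = 2 < 4, which holds.

True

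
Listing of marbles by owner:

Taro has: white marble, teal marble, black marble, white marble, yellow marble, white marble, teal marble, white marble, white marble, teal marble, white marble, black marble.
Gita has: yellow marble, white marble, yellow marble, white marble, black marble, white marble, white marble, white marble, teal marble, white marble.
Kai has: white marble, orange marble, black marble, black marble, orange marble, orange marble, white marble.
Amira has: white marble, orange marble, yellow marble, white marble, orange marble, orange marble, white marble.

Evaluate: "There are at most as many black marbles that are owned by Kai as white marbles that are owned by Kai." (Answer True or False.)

True

Count of black marbles owned by Kai: 2.
Count of white marbles owned by Kai: 2.
The claim requires 2 ≤ 2, which holds.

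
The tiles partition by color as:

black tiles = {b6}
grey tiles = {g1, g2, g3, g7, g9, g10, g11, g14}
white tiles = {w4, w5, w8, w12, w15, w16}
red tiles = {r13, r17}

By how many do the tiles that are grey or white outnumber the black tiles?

13

tiles that are grey or white: 14.
black tiles: 1.
14 − 1 = 13.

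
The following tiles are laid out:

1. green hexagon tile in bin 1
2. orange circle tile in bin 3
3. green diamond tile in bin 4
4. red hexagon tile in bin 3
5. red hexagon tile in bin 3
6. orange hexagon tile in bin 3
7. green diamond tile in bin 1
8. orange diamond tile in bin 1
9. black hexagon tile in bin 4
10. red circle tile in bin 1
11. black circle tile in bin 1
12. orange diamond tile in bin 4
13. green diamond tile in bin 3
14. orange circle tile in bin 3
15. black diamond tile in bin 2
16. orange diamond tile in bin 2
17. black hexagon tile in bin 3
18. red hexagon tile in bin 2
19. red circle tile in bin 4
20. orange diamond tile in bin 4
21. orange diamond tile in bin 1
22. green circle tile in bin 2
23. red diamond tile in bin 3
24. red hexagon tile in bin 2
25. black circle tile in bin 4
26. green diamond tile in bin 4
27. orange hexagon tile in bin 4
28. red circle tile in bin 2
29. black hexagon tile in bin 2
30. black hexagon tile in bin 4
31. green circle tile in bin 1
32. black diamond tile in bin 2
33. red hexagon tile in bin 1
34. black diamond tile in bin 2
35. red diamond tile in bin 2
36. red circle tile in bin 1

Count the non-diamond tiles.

Total tiles: 36; with the excluded value: 14; remaining 36 − 14 = 22.

22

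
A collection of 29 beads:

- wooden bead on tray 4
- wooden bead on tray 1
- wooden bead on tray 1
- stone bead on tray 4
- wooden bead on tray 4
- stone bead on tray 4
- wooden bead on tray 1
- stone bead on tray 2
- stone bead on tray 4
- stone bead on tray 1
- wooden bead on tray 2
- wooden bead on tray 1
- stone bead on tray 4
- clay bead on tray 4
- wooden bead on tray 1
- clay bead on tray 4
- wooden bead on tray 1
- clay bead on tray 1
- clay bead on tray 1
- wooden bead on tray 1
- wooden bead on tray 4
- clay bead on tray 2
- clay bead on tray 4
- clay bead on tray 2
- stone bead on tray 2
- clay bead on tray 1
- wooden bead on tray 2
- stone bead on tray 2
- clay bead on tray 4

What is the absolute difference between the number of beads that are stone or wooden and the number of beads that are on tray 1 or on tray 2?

beads that are stone or wooden: 20. beads on tray 1 or on tray 2: 18.
|20 − 18| = 20 − 18 = 2.

2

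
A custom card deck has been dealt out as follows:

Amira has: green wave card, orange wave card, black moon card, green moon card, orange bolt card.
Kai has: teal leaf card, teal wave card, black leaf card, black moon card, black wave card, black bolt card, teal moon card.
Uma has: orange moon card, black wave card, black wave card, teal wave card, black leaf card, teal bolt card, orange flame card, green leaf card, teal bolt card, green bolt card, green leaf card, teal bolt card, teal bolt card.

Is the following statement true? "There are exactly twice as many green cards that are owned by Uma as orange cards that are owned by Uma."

False

|green cards owned by Uma| = 3.
|orange cards owned by Uma| = 2.
The claim requires 3 = 2 × 2 = 4, which does not hold.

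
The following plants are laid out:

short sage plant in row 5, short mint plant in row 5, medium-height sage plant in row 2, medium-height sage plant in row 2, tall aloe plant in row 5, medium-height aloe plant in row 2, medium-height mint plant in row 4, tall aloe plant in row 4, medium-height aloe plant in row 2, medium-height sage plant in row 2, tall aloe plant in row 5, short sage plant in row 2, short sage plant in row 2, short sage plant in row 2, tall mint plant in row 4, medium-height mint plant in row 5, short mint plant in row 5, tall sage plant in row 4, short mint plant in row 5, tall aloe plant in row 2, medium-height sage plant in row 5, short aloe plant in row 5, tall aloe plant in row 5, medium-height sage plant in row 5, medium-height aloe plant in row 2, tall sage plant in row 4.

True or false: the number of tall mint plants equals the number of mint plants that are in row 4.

False

tall mint plants: 1.
mint plants in row 4: 2.
The claim requires 1 = 2, which does not hold.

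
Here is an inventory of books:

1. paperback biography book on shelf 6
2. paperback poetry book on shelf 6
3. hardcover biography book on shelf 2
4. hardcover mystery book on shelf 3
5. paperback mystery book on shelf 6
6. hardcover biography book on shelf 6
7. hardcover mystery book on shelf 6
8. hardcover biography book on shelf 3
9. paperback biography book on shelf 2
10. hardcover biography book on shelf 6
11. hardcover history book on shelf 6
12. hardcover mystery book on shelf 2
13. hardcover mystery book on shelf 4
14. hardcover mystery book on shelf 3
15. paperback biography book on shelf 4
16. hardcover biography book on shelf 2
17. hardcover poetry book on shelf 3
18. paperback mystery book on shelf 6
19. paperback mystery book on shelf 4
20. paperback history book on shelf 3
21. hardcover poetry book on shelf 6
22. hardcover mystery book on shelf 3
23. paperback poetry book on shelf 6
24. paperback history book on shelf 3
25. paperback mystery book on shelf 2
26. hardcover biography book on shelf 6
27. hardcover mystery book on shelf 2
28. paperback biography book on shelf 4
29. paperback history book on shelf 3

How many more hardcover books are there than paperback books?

3

hardcover books: 16.
paperback books: 13.
16 − 13 = 3.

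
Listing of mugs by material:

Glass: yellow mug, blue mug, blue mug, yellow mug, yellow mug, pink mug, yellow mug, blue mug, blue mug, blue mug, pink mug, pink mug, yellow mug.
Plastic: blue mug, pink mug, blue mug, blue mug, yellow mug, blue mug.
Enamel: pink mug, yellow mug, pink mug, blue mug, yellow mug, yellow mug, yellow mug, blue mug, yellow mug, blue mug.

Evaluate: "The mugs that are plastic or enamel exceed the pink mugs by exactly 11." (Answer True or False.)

False

|mugs that are plastic or enamel| = 16.
|pink mugs| = 6.
The claim requires 16 − 6 (= 10) to equal 11, which does not hold.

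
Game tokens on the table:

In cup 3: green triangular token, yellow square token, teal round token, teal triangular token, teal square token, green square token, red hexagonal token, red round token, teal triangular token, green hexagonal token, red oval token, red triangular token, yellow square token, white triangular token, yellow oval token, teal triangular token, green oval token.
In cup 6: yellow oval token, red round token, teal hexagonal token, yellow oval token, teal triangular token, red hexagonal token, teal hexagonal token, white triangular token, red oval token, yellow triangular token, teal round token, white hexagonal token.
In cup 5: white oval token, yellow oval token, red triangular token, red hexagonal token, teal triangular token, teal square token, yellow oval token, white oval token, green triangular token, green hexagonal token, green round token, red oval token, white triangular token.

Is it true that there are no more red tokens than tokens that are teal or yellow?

True

There are 10 red tokens.
There are 19 tokens that are teal or yellow.
The claim requires 10 ≤ 19, which holds.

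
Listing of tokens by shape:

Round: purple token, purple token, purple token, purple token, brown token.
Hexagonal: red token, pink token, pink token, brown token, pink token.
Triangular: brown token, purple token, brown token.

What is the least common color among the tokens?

red

Counts by color: purple 5, brown 4, pink 3, red 1.
The minimum is 1, held uniquely by red.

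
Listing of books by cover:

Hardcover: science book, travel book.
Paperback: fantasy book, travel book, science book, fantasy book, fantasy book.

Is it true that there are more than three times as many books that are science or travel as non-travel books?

False

There are 4 books that are science or travel.
There are 5 non-travel books.
The claim requires 4 > 3 × 5 = 15, which does not hold.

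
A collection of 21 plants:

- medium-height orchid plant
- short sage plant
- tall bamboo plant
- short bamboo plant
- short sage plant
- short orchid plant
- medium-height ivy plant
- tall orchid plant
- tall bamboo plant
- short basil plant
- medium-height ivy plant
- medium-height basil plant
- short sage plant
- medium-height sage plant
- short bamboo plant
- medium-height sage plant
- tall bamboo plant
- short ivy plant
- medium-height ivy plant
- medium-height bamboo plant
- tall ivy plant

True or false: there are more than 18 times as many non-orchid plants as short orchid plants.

False

|non-orchid plants| = 18.
|short orchid plants| = 1.
The claim requires 18 > 18 × 1 = 18, which does not hold.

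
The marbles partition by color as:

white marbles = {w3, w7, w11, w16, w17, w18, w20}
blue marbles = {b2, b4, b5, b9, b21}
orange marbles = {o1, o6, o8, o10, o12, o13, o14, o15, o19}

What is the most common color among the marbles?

Counts by color: orange 9, white 7, blue 5.
The maximum is 9, held uniquely by orange.

orange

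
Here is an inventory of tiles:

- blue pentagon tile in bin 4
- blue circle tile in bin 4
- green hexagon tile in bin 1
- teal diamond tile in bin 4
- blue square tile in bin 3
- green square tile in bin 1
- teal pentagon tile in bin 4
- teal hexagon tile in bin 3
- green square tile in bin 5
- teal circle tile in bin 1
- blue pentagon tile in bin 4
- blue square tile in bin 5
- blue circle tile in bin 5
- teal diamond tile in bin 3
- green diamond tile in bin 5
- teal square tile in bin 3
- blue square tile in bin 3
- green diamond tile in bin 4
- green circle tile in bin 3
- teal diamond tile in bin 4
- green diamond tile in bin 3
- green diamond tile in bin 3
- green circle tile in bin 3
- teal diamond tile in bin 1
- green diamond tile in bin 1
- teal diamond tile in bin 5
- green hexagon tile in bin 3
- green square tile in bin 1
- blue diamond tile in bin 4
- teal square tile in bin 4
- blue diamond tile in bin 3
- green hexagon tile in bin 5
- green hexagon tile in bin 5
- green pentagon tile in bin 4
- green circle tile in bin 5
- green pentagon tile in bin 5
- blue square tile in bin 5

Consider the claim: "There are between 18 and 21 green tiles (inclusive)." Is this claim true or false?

green tiles: 17.
The claim requires 18 ≤ 17 ≤ 21, which does not hold.

False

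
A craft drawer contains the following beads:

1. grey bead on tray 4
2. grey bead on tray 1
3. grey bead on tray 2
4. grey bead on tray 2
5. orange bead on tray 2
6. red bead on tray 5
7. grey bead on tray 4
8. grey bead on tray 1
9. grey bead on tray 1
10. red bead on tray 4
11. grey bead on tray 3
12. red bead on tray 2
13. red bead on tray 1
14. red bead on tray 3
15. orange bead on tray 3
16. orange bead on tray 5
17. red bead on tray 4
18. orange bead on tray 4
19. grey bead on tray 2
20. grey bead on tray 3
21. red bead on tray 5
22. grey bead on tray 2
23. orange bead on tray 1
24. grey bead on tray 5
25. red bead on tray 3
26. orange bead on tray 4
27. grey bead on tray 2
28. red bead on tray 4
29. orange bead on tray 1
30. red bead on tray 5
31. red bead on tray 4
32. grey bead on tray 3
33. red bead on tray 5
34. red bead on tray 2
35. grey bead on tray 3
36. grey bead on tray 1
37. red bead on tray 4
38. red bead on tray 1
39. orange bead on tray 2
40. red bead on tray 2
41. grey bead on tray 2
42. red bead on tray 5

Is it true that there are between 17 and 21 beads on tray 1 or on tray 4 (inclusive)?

True

beads on tray 1 or on tray 4: 17.
The claim requires 17 ≤ 17 ≤ 21, which holds.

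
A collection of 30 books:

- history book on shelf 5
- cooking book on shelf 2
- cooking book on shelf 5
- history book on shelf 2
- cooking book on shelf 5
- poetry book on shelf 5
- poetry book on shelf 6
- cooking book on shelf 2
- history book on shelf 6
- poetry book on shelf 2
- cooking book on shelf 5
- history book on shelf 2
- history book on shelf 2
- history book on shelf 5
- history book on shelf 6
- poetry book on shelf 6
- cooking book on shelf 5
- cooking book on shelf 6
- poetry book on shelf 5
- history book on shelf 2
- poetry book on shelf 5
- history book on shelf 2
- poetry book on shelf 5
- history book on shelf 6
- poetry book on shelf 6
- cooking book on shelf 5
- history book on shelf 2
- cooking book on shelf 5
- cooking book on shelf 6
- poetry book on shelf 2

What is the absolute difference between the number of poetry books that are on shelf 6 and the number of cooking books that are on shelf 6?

poetry books on shelf 6: 3. cooking books on shelf 6: 2.
|3 − 2| = 3 − 2 = 1.

1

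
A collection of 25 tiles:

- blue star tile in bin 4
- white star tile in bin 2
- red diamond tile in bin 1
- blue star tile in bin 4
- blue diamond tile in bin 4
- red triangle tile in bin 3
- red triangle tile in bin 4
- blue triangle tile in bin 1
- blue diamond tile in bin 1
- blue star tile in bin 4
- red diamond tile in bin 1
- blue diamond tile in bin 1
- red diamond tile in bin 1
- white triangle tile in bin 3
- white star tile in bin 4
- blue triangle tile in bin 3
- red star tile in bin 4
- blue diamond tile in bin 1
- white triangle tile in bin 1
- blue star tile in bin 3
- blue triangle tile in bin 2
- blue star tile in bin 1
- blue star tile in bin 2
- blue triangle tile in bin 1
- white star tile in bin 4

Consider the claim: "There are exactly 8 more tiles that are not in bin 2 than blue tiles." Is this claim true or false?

True

tiles that are not in bin 2: 22.
blue tiles: 14.
The claim requires 22 − 14 (= 8) to equal 8, which holds.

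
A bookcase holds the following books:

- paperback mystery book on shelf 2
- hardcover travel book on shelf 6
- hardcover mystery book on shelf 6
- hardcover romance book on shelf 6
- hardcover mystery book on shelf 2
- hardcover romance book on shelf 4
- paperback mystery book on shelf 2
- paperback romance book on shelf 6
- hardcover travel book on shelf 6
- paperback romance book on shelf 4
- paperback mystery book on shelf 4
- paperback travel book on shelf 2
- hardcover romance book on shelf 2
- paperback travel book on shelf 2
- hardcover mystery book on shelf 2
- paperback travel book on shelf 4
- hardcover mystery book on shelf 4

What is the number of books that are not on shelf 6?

Total books: 17; with the excluded value: 5; remaining 17 − 5 = 12.

12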